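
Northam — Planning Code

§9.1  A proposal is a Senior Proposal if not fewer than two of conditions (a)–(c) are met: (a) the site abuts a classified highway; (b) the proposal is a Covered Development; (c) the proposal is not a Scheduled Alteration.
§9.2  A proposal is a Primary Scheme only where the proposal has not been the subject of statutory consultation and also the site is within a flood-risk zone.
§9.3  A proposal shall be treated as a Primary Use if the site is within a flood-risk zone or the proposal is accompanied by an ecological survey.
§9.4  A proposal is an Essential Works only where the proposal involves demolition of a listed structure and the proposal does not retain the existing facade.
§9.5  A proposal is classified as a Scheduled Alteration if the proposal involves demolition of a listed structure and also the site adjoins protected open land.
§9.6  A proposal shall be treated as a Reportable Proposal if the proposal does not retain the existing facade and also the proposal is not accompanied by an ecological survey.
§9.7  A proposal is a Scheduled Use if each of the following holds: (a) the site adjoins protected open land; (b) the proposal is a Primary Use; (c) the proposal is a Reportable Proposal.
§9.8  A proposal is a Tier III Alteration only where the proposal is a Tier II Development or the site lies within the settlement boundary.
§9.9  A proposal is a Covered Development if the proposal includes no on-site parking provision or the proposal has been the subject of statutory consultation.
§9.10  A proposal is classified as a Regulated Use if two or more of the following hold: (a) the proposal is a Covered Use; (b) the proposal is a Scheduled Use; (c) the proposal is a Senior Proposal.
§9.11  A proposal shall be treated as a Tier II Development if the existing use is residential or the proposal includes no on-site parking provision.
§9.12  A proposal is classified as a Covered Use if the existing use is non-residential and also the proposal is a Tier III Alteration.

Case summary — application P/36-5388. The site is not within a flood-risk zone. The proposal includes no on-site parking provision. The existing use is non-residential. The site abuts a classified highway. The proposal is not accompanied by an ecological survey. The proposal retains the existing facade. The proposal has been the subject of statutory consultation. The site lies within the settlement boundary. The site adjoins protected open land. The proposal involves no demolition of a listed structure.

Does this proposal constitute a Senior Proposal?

Yes

§9.9 — Covered Development: [the proposal includes no on-site parking provision? yes] OR [the proposal has been the subject of statutory consultation? yes] → satisfied.
§9.5 — Scheduled Alteration: [the proposal involves demolition of a listed structure? no] AND [the site adjoins protected open land? yes] → not satisfied.
§9.1 — Senior Proposal: the site abuts a classified highway? yes; Covered Development (§9.9)? yes; not a Scheduled Alteration (§9.5)? yes — 3 of 3 hold (need ≥2) → satisfied.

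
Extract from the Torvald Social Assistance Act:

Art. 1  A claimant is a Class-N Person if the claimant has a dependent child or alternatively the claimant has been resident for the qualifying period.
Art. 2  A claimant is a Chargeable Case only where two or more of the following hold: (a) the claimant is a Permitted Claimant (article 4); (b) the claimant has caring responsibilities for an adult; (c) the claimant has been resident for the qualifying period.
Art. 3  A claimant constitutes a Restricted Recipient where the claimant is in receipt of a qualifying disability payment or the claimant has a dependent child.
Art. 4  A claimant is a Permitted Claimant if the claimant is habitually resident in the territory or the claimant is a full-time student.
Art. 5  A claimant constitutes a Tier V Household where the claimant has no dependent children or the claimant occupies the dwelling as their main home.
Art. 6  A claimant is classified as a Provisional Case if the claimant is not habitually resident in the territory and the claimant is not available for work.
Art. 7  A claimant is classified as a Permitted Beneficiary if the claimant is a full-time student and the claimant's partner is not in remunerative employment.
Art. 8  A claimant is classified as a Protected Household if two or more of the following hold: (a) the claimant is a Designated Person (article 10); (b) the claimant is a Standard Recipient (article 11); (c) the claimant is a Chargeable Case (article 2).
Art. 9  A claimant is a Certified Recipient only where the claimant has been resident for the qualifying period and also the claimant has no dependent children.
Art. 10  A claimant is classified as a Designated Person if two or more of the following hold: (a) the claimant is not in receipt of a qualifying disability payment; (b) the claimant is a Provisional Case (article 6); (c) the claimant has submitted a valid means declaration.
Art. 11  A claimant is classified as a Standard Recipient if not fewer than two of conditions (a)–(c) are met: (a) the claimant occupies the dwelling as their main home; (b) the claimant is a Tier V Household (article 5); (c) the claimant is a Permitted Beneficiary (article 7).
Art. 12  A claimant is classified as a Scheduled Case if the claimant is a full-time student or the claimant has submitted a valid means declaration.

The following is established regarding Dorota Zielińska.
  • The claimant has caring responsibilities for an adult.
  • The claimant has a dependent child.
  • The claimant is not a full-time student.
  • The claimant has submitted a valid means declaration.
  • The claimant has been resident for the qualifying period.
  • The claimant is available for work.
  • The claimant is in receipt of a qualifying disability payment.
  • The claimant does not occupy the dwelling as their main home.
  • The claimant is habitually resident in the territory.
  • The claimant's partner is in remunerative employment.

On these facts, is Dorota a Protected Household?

No

article 6 — Provisional Case: [the claimant is not habitually resident in the territory? no] AND [the claimant is not available for work? no] → not satisfied.
article 10 — Designated Person: the claimant is not in receipt of a qualifying disability payment? no; Provisional Case (article 6)? no; the claimant has submitted a valid means declaration? yes — 1 of 3 hold (need ≥2) → not satisfied.
article 5 — Tier V Household: [the claimant has no dependent children? no] OR [the claimant occupies the dwelling as their main home? no] → not satisfied.
article 7 — Permitted Beneficiary: [the claimant is a full-time student? no] AND [the claimant's partner is not in remunerative employment? no] → not satisfied.
article 11 — Standard Recipient: the claimant occupies the dwelling as their main home? no; Tier V Household (article 5)? no; Permitted Beneficiary (article 7)? no — 0 of 3 hold (need ≥2) → not satisfied.
article 4 — Permitted Claimant: [the claimant is habitually resident in the territory? yes] OR [the claimant is a full-time student? no] → satisfied.
article 2 — Chargeable Case: Permitted Claimant (article 4)? yes; the claimant has caring responsibilities for an adult? yes; the claimant has been resident for the qualifying period? yes — 3 of 3 hold (need ≥2) → satisfied.
article 8 — Protected Household: Designated Person (article 10)? no; Standard Recipient (article 11)? no; Chargeable Case (article 2)? yes — 1 of 3 hold (need ≥2) → not satisfied.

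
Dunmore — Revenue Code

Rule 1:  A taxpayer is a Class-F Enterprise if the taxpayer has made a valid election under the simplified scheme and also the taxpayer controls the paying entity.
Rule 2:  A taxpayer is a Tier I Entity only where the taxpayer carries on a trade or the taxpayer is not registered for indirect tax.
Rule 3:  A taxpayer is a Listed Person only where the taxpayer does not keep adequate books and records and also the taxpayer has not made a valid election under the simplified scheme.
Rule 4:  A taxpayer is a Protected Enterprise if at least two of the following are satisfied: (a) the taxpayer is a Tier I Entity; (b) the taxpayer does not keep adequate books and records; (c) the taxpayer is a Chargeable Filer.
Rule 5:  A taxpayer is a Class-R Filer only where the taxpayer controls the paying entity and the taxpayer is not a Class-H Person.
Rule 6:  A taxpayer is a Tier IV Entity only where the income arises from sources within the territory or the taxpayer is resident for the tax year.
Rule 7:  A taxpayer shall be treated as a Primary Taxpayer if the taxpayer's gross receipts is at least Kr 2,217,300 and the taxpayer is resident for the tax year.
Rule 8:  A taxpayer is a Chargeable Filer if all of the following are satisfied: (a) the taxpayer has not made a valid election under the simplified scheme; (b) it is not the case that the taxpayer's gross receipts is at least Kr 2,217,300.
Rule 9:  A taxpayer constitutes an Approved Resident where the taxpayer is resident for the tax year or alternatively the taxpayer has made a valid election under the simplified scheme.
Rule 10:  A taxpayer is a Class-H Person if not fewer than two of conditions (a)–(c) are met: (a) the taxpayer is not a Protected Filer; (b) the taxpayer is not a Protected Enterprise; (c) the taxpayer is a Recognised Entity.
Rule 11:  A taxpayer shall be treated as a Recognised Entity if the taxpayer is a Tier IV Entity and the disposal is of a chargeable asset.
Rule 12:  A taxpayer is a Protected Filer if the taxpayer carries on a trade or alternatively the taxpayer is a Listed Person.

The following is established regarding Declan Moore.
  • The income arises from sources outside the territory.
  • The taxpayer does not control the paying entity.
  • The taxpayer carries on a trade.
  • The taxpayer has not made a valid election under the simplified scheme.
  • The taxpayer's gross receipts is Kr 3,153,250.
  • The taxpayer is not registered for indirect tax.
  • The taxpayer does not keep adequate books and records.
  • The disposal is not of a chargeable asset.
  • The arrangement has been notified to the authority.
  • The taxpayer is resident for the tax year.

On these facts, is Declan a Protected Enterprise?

Yes

rule 2 — Tier I Entity: [the taxpayer carries on a trade? yes] OR [the taxpayer is not registered for indirect tax? yes] → satisfied.
rule 8 — Chargeable Filer: [the taxpayer has not made a valid election under the simplified scheme? yes] AND [taxpayer's gross receipts: Kr 3,153,250 ≥ Kr 2,217,300? yes, so negated condition no] → not satisfied.
rule 4 — Protected Enterprise: Tier I Entity (rule 2)? yes; the taxpayer does not keep adequate books and records? yes; Chargeable Filer (rule 8)? no — 2 of 3 hold (need ≥2) → satisfied.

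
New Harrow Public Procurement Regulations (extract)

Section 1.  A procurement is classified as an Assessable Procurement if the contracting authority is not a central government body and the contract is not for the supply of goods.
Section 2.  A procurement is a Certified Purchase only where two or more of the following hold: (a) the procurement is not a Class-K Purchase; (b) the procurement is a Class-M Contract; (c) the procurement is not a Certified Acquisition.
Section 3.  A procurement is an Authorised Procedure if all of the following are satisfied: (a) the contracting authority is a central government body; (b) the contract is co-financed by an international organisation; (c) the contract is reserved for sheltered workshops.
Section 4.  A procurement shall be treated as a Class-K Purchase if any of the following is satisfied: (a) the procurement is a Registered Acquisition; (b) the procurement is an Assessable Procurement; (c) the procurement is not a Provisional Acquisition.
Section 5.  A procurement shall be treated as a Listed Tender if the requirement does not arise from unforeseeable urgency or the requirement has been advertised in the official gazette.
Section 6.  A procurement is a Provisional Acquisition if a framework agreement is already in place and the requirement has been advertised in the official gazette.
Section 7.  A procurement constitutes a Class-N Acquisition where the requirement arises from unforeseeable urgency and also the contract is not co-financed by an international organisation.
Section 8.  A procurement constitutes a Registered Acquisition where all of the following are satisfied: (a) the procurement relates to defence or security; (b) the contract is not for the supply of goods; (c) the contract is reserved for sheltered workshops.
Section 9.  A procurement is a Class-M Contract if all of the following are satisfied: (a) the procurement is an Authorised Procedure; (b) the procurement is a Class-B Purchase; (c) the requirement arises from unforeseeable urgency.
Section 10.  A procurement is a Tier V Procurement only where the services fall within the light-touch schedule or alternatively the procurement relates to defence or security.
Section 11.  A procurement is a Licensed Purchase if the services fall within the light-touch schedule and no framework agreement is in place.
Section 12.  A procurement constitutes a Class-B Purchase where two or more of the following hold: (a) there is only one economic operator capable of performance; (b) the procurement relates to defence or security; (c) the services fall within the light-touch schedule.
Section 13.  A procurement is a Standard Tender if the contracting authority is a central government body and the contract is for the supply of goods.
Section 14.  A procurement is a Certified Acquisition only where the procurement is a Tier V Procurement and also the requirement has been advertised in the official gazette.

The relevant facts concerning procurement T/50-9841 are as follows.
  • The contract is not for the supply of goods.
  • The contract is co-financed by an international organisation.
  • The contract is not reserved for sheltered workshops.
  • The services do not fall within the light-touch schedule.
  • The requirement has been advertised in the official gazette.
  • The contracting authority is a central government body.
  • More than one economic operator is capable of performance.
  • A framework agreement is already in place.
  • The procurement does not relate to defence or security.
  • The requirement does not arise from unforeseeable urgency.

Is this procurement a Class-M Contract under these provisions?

No

section 3 — Authorised Procedure: [the contracting authority is a central government body? yes] AND [the contract is co-financed by an international organisation? yes] AND [the contract is reserved for sheltered workshops? no] → not satisfied.
section 12 — Class-B Purchase: there is only one economic operator capable of performance? no; the procurement relates to defence or security? no; the services fall within the light-touch schedule? no — 0 of 3 hold (need ≥2) → not satisfied.
section 9 — Class-M Contract: [Authorised Procedure (section 3)? no] AND [Class-B Purchase (section 12)? no] AND [the requirement arises from unforeseeable urgency? no] → not satisfied.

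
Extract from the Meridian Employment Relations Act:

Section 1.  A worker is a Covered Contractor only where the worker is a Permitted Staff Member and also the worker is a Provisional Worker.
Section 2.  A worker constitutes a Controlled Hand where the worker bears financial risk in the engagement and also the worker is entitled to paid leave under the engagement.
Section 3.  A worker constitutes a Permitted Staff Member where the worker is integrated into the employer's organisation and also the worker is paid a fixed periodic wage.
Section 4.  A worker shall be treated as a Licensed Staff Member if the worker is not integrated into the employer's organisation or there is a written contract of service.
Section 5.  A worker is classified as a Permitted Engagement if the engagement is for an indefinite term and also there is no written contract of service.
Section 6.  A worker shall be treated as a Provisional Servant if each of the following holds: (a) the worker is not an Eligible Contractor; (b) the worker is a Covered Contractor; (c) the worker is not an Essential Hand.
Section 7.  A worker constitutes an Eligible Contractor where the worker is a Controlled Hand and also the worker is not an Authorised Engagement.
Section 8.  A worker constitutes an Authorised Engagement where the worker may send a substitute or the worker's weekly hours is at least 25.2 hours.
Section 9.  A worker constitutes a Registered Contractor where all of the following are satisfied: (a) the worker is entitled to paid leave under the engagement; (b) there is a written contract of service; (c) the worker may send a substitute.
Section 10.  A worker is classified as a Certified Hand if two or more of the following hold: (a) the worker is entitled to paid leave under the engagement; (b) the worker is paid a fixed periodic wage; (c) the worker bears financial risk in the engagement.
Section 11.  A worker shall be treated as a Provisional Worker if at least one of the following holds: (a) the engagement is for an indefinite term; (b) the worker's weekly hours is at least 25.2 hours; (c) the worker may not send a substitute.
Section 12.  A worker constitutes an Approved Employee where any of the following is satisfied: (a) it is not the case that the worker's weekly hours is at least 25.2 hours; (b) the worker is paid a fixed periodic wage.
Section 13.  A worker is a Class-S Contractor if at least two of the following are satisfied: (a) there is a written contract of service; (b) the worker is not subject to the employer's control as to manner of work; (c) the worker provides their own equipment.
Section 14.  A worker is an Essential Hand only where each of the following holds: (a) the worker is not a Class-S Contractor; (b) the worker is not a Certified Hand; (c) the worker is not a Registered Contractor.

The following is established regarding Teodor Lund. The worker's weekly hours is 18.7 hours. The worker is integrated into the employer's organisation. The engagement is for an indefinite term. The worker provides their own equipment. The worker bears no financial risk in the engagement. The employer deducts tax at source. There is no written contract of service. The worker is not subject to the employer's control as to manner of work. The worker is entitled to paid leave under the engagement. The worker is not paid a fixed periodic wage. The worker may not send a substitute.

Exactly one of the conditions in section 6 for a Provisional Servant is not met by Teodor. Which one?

section 2 — Controlled Hand: [the worker bears financial risk in the engagement? no] AND [the worker is entitled to paid leave under the engagement? yes] → not satisfied.
section 8 — Authorised Engagement: [the worker may send a substitute? no] OR [worker's weekly hours: 18.7 hours ≥ 25.2 hours? no] → not satisfied.
section 7 — Eligible Contractor: [Controlled Hand (section 2)? no] AND [not an Authorised Engagement (section 8)? yes] → not satisfied.
section 3 — Permitted Staff Member: [the worker is integrated into the employer's organisation? yes] AND [the worker is paid a fixed periodic wage? no] → not satisfied.
section 11 — Provisional Worker: [the engagement is for an indefinite term? yes] OR [worker's weekly hours: 18.7 hours ≥ 25.2 hours? no] OR [the worker may not send a substitute? yes] → satisfied.
section 1 — Covered Contractor: [Permitted Staff Member (section 3)? no] AND [Provisional Worker (section 11)? yes] → not satisfied.
section 13 — Class-S Contractor: there is a written contract of service? no; the worker is not subject to the employer's control as to manner of work? yes; the worker provides their own equipment? yes — 2 of 3 hold (need ≥2) → satisfied.
section 10 — Certified Hand: the worker is entitled to paid leave under the engagement? yes; the worker is paid a fixed periodic wage? no; the worker bears financial risk in the engagement? no — 1 of 3 hold (need ≥2) → not satisfied.
section 9 — Registered Contractor: [the worker is entitled to paid leave under the engagement? yes] AND [there is a written contract of service? no] AND [the worker may send a substitute? no] → not satisfied.
section 14 — Essential Hand: [not a Class-S Contractor (section 13)? no] AND [not a Certified Hand (section 10)? yes] AND [not a Registered Contractor (section 9)? yes] → not satisfied.
section 6 — Provisional Servant: [not an Eligible Contractor (section 7)? yes] AND [Covered Contractor (section 1)? no] AND [not an Essential Hand (section 14)? yes] → not satisfied.

Covered Contractor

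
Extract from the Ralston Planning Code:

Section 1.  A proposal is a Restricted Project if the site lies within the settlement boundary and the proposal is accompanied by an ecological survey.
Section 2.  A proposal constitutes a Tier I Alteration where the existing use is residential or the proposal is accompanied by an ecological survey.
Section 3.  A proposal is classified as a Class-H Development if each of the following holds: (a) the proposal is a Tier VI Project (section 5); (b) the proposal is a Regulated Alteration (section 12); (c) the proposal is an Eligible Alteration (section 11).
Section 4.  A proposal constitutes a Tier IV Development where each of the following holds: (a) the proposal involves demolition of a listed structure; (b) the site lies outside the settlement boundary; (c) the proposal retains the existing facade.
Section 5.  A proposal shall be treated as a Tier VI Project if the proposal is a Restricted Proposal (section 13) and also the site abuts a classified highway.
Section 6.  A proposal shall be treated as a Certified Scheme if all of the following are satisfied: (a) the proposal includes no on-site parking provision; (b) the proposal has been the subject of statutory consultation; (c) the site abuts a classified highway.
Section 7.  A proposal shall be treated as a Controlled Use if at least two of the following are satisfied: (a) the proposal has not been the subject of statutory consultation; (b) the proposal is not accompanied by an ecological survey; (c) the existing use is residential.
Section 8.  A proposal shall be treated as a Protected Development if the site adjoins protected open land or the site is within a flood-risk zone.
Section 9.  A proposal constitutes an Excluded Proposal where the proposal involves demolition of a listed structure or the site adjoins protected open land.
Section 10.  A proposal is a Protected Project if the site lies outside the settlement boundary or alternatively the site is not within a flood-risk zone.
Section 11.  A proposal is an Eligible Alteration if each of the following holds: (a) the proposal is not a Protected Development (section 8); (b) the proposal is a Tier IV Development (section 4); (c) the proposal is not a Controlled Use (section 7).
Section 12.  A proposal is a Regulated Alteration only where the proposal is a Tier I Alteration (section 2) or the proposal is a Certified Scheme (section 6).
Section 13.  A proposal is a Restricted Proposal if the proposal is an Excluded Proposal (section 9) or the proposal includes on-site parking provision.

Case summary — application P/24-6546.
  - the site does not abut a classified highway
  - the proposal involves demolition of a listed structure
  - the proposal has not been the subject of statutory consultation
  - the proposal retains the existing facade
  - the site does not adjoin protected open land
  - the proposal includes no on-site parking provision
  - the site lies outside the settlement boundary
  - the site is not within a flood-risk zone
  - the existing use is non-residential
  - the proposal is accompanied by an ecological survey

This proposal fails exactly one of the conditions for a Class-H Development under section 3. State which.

section 9 — Excluded Proposal: [the proposal involves demolition of a listed structure? yes] OR [the site adjoins protected open land? no] → satisfied.
section 13 — Restricted Proposal: [Excluded Proposal (section 9)? yes] OR [the proposal includes on-site parking provision? no] → satisfied.
section 5 — Tier VI Project: [Restricted Proposal (section 13)? yes] AND [the site abuts a classified highway? no] → not satisfied.
section 2 — Tier I Alteration: [the existing use is residential? no] OR [the proposal is accompanied by an ecological survey? yes] → satisfied.
section 6 — Certified Scheme: [the proposal includes no on-site parking provision? yes] AND [the proposal has been the subject of statutory consultation? no] AND [the site abuts a classified highway? no] → not satisfied.
section 12 — Regulated Alteration: [Tier I Alteration (section 2)? yes] OR [Certified Scheme (section 6)? no] → satisfied.
section 8 — Protected Development: [the site adjoins protected open land? no] OR [the site is within a flood-risk zone? no] → not satisfied.
section 4 — Tier IV Development: [the proposal involves demolition of a listed structure? yes] AND [the site lies outside the settlement boundary? yes] AND [the proposal retains the existing facade? yes] → satisfied.
section 7 — Controlled Use: the proposal has not been the subject of statutory consultation? yes; the proposal is not accompanied by an ecological survey? no; the existing use is residential? no — 1 of 3 hold (need ≥2) → not satisfied.
section 11 — Eligible Alteration: [not a Protected Development (section 8)? yes] AND [Tier IV Development (section 4)? yes] AND [not a Controlled Use (section 7)? yes] → satisfied.
section 3 — Class-H Development: [Tier VI Project (section 5)? no] AND [Regulated Alteration (section 12)? yes] AND [Eligible Alteration (section 11)? yes] → not satisfied.

Tier VI Project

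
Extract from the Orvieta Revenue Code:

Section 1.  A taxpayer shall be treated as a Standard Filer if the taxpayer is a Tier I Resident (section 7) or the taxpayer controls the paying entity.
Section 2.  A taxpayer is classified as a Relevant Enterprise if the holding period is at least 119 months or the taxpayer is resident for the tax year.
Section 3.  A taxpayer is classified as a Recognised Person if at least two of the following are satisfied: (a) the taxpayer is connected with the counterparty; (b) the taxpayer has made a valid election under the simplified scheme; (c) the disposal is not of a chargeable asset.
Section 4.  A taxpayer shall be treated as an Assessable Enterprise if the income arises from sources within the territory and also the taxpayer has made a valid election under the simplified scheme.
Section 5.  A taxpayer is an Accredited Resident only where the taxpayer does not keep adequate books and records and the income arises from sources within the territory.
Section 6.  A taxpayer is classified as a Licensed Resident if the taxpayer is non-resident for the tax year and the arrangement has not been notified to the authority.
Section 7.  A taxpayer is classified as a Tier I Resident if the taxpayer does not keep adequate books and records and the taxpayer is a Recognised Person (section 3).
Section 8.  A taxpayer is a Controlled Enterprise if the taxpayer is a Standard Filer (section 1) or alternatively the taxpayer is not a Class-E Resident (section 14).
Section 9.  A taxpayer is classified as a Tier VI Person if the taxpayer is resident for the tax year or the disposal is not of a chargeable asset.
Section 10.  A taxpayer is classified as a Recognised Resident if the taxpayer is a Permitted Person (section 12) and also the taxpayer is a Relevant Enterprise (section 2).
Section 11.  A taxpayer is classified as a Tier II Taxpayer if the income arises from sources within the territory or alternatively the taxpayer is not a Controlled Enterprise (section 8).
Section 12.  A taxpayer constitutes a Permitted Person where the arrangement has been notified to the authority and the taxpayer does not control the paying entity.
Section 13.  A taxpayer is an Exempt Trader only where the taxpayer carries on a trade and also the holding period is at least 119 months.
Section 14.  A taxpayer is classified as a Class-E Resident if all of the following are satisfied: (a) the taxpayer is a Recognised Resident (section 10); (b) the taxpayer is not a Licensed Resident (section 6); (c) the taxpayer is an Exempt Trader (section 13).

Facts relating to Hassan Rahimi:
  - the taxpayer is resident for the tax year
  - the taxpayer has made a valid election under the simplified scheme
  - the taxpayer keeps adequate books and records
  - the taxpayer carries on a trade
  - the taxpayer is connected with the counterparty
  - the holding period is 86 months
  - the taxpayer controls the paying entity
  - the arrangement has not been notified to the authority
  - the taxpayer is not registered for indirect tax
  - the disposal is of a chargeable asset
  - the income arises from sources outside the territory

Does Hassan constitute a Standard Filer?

Yes

section 3 — Recognised Person: the taxpayer is connected with the counterparty? yes; the taxpayer has made a valid election under the simplified scheme? yes; the disposal is not of a chargeable asset? no — 2 of 3 hold (need ≥2) → satisfied.
section 7 — Tier I Resident: [the taxpayer does not keep adequate books and records? no] AND [Recognised Person (section 3)? yes] → not satisfied.
section 1 — Standard Filer: [Tier I Resident (section 7)? no] OR [the taxpayer controls the paying entity? yes] → satisfied.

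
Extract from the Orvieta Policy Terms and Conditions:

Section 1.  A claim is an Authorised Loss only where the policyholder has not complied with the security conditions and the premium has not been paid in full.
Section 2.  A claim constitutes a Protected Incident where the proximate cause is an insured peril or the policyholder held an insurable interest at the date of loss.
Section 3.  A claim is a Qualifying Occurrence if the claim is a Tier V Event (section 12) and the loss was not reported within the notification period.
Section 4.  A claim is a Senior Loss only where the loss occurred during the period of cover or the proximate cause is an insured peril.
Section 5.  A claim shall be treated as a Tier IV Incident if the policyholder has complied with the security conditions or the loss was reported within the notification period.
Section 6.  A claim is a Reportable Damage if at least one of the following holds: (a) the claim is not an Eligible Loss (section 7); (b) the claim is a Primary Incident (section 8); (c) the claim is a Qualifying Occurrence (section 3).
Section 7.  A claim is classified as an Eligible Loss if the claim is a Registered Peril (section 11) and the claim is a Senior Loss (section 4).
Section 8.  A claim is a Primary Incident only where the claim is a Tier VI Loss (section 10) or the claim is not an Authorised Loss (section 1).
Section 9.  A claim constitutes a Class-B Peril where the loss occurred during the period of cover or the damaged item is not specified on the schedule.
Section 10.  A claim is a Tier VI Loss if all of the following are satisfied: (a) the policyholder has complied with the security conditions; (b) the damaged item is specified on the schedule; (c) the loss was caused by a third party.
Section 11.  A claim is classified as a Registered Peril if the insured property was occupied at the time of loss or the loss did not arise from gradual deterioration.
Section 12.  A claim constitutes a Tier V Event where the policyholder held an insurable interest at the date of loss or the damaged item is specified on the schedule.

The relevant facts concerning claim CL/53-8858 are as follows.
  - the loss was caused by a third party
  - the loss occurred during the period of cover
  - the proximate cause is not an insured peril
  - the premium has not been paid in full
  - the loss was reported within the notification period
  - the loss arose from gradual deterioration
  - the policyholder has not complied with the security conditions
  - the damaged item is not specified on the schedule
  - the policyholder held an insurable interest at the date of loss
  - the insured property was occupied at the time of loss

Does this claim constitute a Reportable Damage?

No

Under section 11: the insured property was occupied at the time of loss? yes; or the loss did not arise from gradual deterioration? no. So the claim is a Registered Peril.
Under section 4: the loss occurred during the period of cover? yes; or the proximate cause is an insured peril? no. So the claim is a Senior Loss.
Under section 7: Registered Peril (section 11)? yes; and Senior Loss (section 4)? yes. So the claim is an Eligible Loss.
Under section 10: the policyholder has complied with the security conditions? no; and the damaged item is specified on the schedule? no; and the loss was caused by a third party? yes. So the claim is not a Tier VI Loss.
Under section 1: the policyholder has not complied with the security conditions? yes; and the premium has not been paid in full? yes. So the claim is an Authorised Loss.
Under section 8: Tier VI Loss (section 10)? no; or not an Authorised Loss (section 1)? no. So the claim is not a Primary Incident.
Under section 12: the policyholder held an insurable interest at the date of loss? yes; or the damaged item is specified on the schedule? no. So the claim is a Tier V Event.
Under section 3: Tier V Event (section 12)? yes; and the loss was not reported within the notification period? no. So the claim is not a Qualifying Occurrence.
Under section 6: not an Eligible Loss (section 7)? no; or Primary Incident (section 8)? no; or Qualifying Occurrence (section 3)? no. So the claim is not a Reportable Damage.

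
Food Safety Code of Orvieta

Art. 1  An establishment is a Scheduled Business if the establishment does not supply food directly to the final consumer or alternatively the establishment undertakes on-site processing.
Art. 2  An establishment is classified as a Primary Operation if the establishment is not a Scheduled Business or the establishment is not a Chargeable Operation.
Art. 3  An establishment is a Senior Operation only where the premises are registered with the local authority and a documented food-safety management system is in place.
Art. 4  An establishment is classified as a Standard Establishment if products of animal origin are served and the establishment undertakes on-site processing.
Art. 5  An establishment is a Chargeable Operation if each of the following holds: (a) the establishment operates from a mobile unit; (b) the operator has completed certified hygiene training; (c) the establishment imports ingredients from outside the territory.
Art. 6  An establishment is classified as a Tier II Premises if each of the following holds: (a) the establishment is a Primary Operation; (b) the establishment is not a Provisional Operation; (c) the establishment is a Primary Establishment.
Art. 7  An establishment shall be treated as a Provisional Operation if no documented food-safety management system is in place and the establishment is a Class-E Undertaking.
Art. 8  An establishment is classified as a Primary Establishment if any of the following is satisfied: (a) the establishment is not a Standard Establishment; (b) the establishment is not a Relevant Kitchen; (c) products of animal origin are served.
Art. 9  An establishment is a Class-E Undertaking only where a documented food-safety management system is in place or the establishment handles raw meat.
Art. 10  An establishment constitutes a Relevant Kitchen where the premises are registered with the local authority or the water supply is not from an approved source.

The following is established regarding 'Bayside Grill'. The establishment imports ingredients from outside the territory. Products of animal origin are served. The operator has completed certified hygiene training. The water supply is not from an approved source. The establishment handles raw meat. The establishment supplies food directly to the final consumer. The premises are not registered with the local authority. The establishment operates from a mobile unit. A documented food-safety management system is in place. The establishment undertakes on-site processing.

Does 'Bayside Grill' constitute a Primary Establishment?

Yes

article 4 — Standard Establishment: [products of animal origin are served? yes] AND [the establishment undertakes on-site processing? yes] → satisfied.
article 10 — Relevant Kitchen: [the premises are registered with the local authority? no] OR [the water supply is not from an approved source? yes] → satisfied.
article 8 — Primary Establishment: [not a Standard Establishment (article 4)? no] OR [not a Relevant Kitchen (article 10)? no] OR [products of animal origin are served? yes] → satisfied.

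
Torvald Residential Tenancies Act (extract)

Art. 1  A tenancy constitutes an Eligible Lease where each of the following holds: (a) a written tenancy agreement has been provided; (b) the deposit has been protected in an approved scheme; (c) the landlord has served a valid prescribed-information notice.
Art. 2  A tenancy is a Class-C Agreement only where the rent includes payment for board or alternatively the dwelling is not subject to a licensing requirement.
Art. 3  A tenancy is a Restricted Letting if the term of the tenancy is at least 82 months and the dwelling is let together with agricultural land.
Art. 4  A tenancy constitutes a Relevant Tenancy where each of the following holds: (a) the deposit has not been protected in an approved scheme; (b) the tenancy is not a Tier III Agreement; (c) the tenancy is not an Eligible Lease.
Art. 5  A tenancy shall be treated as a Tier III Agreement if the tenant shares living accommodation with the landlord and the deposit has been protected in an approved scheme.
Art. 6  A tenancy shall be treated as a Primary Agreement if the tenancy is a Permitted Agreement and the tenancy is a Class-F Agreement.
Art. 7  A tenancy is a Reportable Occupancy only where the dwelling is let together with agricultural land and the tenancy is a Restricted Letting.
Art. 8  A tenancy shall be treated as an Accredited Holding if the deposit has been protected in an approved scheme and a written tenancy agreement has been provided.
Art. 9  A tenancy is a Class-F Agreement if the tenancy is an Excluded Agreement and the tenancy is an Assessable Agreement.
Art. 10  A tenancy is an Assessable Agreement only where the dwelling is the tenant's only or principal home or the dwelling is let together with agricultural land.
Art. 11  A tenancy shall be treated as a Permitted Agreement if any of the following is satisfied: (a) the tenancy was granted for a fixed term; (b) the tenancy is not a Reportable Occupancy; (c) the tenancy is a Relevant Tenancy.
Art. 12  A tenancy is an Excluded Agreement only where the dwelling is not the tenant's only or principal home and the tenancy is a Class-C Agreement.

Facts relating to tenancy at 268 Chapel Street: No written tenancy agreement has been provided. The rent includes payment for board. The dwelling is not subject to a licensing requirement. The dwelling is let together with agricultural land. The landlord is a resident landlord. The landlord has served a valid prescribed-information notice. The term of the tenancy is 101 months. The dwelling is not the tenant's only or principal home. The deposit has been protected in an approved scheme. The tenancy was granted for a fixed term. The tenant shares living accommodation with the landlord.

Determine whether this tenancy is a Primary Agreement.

Yes

article 3 — Restricted Letting: [term of the tenancy: 101 months ≥ 82 months? yes] AND [the dwelling is let together with agricultural land? yes] → satisfied.
article 7 — Reportable Occupancy: [the dwelling is let together with agricultural land? yes] AND [Restricted Letting (article 3)? yes] → satisfied.
article 5 — Tier III Agreement: [the tenant shares living accommodation with the landlord? yes] AND [the deposit has been protected in an approved scheme? yes] → satisfied.
article 1 — Eligible Lease: [a written tenancy agreement has been provided? no] AND [the deposit has been protected in an approved scheme? yes] AND [the landlord has served a valid prescribed-information notice? yes] → not satisfied.
article 4 — Relevant Tenancy: [the deposit has not been protected in an approved scheme? no] AND [not a Tier III Agreement (article 5)? no] AND [not an Eligible Lease (article 1)? yes] → not satisfied.
article 11 — Permitted Agreement: [the tenancy was granted for a fixed term? yes] OR [not a Reportable Occupancy (article 7)? no] OR [Relevant Tenancy (article 4)? no] → satisfied.
article 2 — Class-C Agreement: [the rent includes payment for board? yes] OR [the dwelling is not subject to a licensing requirement? yes] → satisfied.
article 12 — Excluded Agreement: [the dwelling is not the tenant's only or principal home? yes] AND [Class-C Agreement (article 2)? yes] → satisfied.
article 10 — Assessable Agreement: [the dwelling is the tenant's only or principal home? no] OR [the dwelling is let together with agricultural land? yes] → satisfied.
article 9 — Class-F Agreement: [Excluded Agreement (article 12)? yes] AND [Assessable Agreement (article 10)? yes] → satisfied.
article 6 — Primary Agreement: [Permitted Agreement (article 11)? yes] AND [Class-F Agreement (article 9)? yes] → satisfied.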